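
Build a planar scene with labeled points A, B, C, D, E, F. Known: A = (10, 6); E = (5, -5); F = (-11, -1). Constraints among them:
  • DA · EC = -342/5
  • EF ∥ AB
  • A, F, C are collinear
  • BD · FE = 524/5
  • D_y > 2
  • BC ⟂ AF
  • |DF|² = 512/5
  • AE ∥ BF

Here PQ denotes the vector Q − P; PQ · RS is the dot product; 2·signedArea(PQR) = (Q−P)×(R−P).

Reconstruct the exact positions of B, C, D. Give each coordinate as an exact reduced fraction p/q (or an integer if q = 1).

1. B_x = -6  [AE ∥ BF ∩ EF ∥ AB]
2. B_y = 10  [AE ∥ BF ∩ EF ∥ AB]
   → B = (-6, 10)
3. C_x = -16/5  [A, F, C are collinear ∩ BC ⟂ AF]
4. C_y = 8/5  [A, F, C are collinear ∩ BC ⟂ AF]
   → C = (-16/5, 8/5)
5. D_x = -7/5  [DA · EC = -342/5 ∩ BD · FE = 524/5]
6. D_y = 11/5  [DA · EC = -342/5 ∩ BD · FE = 524/5]
   → D = (-7/5, 11/5)

B = (-6, 10)
C = (-16/5, 8/5)
D = (-7/5, 11/5)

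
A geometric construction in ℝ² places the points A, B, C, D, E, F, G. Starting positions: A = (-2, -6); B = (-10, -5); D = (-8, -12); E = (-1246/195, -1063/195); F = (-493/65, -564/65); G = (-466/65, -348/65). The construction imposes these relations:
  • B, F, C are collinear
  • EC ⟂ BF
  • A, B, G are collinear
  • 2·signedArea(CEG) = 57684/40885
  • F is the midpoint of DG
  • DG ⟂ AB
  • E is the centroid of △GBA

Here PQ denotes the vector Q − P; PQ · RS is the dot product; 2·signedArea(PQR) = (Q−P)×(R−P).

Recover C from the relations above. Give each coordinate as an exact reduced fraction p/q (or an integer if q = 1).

C = (-1067666/122655, -855143/122655)

1. C_x = -1067666/122655  [B, F, C are collinear ∩ EC ⟂ BF]
2. C_y = -855143/122655  [B, F, C are collinear ∩ EC ⟂ BF]
   → C = (-1067666/122655, -855143/122655)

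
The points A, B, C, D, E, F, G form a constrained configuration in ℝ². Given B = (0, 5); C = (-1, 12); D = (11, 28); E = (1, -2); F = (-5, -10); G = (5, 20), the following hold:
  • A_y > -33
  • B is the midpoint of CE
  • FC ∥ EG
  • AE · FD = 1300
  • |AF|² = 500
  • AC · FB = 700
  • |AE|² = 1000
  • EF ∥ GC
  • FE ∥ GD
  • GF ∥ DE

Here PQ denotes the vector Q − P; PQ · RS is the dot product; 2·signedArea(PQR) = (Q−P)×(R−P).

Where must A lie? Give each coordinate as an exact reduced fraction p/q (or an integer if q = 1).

A = (-9, -32)

1. A_x = -9  [AE · FD = 1300 ∩ AC · FB = 700]
2. A_y = -32  [AE · FD = 1300 ∩ AC · FB = 700]
   → A = (-9, -32)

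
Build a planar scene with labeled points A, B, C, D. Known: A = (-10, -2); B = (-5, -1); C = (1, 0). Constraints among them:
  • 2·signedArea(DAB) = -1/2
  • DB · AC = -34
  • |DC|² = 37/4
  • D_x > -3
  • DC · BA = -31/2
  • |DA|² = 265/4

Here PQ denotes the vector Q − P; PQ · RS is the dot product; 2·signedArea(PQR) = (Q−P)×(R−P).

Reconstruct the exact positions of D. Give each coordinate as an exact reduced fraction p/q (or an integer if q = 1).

D = (-2, -1/2)

1. D_x = -2  [2·signedArea(DAB) = -1/2 ∩ DC · BA = -31/2]
2. D_y = -1/2  [2·signedArea(DAB) = -1/2 ∩ DC · BA = -31/2]
   → D = (-2, -1/2)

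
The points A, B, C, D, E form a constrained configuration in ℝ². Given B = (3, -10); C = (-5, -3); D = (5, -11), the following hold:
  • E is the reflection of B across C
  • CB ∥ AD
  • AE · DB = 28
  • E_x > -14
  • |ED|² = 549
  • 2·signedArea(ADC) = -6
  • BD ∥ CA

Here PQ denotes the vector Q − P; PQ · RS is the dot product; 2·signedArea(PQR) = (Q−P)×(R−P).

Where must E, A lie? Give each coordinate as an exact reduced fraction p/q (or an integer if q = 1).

1. E_x = -13  [E is the reflection of B across C]
2. E_y = 4  [E is the reflection of B across C]
   → E = (-13, 4)
3. A_x = -3  [CB ∥ AD ∩ BD ∥ CA]
4. A_y = -4  [CB ∥ AD ∩ BD ∥ CA]
   → A = (-3, -4)

A = (-3, -4)
E = (-13, 4)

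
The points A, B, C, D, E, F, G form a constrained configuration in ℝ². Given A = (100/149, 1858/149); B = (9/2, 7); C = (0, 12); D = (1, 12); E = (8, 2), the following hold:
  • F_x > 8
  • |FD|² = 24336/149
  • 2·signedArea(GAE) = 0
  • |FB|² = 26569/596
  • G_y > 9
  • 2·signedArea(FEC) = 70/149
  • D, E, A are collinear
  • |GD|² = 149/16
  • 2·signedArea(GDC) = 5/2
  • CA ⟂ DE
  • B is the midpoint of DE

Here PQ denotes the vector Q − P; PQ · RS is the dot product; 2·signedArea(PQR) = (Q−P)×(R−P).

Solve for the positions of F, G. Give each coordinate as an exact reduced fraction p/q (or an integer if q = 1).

F = (1241/149, 228/149)
G = (11/4, 19/2)

1. F_x = 1241/149  [line -10·x + -8·y + 14234/149 = 0 ∩ |FD|² = 24336/149]
2. F_y = 228/149  [line -10·x + -8·y + 14234/149 = 0 ∩ |FD|² = 24336/149]
   → F = (1241/149, 228/149)
3. G_x = 11/4  [2·signedArea(GAE) = 0 ∩ 2·signedArea(GDC) = 5/2]
4. G_y = 19/2  [2·signedArea(GAE) = 0 ∩ 2·signedArea(GDC) = 5/2]
   → G = (11/4, 19/2)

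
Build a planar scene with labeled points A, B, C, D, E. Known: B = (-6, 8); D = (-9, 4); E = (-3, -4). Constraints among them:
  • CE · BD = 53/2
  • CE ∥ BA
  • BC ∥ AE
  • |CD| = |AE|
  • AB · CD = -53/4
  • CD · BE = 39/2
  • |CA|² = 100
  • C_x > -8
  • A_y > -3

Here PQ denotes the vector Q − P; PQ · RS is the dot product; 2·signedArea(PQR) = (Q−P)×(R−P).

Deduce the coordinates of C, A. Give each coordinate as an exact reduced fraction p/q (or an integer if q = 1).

1. C_x = -15/2  [CD · BE = 39/2 ∩ CE · BD = 53/2]
2. C_y = 6  [CD · BE = 39/2 ∩ CE · BD = 53/2]
   → C = (-15/2, 6)
3. A_x = -3/2  [BC ∥ AE ∩ CE ∥ BA]
4. A_y = -2  [BC ∥ AE ∩ CE ∥ BA]
   → A = (-3/2, -2)

A = (-3/2, -2)
C = (-15/2, 6)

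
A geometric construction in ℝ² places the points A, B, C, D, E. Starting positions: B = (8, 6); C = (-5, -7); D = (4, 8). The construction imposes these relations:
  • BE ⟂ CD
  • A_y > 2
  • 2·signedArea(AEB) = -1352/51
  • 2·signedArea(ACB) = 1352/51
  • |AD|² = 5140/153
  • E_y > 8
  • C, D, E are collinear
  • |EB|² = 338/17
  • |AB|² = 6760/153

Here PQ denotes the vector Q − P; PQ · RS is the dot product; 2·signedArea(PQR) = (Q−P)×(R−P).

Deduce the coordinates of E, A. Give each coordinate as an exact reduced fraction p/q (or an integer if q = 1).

A = (122/51, 124/51)
E = (71/17, 141/17)

1. E_x = 71/17  [C, D, E are collinear ∩ BE ⟂ CD]
2. E_y = 141/17  [C, D, E are collinear ∩ BE ⟂ CD]
   → E = (71/17, 141/17)
3. A_x = 122/51  [2·signedArea(ACB) = 1352/51 ∩ 2·signedArea(AEB) = -1352/51]
4. A_y = 124/51  [2·signedArea(ACB) = 1352/51 ∩ 2·signedArea(AEB) = -1352/51]
   → A = (122/51, 124/51)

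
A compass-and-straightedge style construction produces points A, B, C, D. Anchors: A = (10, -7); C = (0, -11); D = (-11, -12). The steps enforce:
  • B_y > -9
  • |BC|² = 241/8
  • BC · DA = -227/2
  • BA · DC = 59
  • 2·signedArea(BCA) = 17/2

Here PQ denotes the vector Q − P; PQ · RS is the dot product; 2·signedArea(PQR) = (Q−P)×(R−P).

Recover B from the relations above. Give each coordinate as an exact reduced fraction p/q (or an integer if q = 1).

B = (19/4, -33/4)

1. B_x = 19/4  [BC · DA = -227/2 ∩ 2·signedArea(BCA) = 17/2]
2. B_y = -33/4  [BC · DA = -227/2 ∩ 2·signedArea(BCA) = 17/2]
   → B = (19/4, -33/4)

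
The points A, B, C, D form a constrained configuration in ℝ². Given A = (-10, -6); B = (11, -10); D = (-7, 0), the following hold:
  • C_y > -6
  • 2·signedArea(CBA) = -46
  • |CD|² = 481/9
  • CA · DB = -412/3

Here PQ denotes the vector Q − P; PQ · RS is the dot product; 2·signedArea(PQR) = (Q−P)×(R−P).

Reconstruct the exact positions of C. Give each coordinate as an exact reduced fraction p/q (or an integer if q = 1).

C = (-2, -16/3)

1. C_x = -2  [CA · DB = -412/3 ∩ 2·signedArea(CBA) = -46]
2. C_y = -16/3  [CA · DB = -412/3 ∩ 2·signedArea(CBA) = -46]
   → C = (-2, -16/3)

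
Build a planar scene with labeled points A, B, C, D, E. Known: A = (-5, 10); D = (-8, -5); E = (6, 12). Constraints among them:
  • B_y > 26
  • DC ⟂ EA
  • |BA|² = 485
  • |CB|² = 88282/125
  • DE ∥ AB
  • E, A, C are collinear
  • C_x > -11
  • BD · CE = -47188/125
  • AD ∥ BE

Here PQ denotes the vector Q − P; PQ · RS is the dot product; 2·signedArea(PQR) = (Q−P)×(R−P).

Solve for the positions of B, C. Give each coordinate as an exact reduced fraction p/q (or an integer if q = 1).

1. B_x = 9  [AD ∥ BE ∩ DE ∥ AB]
2. B_y = 27  [AD ∥ BE ∩ DE ∥ AB]
   → B = (9, 27)
3. C_x = -1318/125  [E, A, C are collinear ∩ DC ⟂ EA]
4. C_y = 1124/125  [E, A, C are collinear ∩ DC ⟂ EA]
   → C = (-1318/125, 1124/125)

B = (9, 27)
C = (-1318/125, 1124/125)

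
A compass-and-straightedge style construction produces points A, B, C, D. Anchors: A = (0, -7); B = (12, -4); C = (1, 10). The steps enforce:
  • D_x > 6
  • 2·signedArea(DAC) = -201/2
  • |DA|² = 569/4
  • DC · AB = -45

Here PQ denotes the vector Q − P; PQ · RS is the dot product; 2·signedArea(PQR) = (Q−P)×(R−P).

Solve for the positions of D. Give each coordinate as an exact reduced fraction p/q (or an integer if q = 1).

1. D_x = 13/2  [2·signedArea(DAC) = -201/2 ∩ DC · AB = -45]
2. D_y = 3  [2·signedArea(DAC) = -201/2 ∩ DC · AB = -45]
   → D = (13/2, 3)

D = (13/2, 3)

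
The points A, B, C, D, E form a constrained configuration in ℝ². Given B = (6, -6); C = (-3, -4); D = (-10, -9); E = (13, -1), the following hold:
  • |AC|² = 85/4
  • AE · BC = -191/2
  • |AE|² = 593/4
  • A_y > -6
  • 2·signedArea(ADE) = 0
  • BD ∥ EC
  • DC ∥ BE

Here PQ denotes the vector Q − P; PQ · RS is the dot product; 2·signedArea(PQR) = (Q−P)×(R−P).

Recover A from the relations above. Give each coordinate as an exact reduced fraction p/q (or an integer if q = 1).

A = (3/2, -5)

1. A_x = 3/2  [2·signedArea(ADE) = 0 ∩ AE · BC = -191/2]
2. A_y = -5  [2·signedArea(ADE) = 0 ∩ AE · BC = -191/2]
   → A = (3/2, -5)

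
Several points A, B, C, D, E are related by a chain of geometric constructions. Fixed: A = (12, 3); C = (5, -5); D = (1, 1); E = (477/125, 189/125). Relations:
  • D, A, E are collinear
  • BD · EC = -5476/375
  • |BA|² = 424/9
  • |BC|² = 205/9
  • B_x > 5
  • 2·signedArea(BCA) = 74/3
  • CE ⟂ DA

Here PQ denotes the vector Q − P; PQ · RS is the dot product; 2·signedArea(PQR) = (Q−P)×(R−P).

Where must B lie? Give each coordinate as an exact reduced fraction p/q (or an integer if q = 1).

1. B_x = 6  [2·signedArea(BCA) = 74/3 ∩ BD · EC = -5476/375]
2. B_y = -1/3  [2·signedArea(BCA) = 74/3 ∩ BD · EC = -5476/375]
   → B = (6, -1/3)

B = (6, -1/3)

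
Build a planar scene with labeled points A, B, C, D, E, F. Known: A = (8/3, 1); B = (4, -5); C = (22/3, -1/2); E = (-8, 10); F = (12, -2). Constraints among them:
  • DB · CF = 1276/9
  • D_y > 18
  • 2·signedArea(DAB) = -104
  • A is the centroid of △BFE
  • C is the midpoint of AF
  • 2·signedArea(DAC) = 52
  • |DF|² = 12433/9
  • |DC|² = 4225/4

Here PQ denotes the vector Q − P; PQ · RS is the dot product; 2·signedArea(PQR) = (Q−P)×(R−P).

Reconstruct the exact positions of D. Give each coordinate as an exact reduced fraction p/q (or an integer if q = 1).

D = (-56/3, 19)

1. D_x = -56/3  [2·signedArea(DAC) = 52 ∩ DB · CF = 1276/9]
2. D_y = 19  [2·signedArea(DAC) = 52 ∩ DB · CF = 1276/9]
   → D = (-56/3, 19)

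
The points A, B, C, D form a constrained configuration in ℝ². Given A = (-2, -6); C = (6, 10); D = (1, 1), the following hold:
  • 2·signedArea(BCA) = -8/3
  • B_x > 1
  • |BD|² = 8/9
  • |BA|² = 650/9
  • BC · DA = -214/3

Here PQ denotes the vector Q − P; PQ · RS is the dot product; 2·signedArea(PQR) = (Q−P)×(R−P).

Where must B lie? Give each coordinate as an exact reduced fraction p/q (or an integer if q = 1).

1. B_x = 5/3  [2·signedArea(BCA) = -8/3 ∩ BC · DA = -214/3]
2. B_y = 5/3  [2·signedArea(BCA) = -8/3 ∩ BC · DA = -214/3]
   → B = (5/3, 5/3)

B = (5/3, 5/3)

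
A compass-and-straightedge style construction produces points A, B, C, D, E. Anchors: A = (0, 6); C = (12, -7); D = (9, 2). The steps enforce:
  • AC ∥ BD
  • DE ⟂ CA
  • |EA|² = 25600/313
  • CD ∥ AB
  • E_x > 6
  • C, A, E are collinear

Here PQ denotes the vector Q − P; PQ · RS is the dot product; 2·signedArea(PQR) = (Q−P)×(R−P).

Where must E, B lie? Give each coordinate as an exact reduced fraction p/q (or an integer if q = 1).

1. E_x = 1920/313  [C, A, E are collinear ∩ DE ⟂ CA]
2. E_y = -202/313  [C, A, E are collinear ∩ DE ⟂ CA]
   → E = (1920/313, -202/313)
3. B_x = -3  [AC ∥ BD ∩ CD ∥ AB]
4. B_y = 15  [AC ∥ BD ∩ CD ∥ AB]
   → B = (-3, 15)

B = (-3, 15)
E = (1920/313, -202/313)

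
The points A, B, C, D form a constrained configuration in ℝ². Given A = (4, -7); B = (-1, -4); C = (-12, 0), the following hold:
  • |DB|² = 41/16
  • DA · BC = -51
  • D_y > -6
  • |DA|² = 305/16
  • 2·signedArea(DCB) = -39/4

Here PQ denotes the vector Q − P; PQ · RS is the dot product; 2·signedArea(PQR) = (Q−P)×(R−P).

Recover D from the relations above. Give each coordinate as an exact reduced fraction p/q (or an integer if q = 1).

D = (0, -21/4)

1. D_x = 0  [2·signedArea(DCB) = -39/4 ∩ DA · BC = -51]
2. D_y = -21/4  [2·signedArea(DCB) = -39/4 ∩ DA · BC = -51]
   → D = (0, -21/4)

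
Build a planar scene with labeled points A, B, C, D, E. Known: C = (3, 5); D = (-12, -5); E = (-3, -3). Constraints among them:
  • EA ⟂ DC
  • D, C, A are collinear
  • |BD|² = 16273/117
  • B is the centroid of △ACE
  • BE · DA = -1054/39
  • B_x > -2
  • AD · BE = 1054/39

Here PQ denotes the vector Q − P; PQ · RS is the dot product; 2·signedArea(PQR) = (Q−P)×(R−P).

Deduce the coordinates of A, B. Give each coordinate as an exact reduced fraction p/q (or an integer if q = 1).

1. A_x = -63/13  [D, C, A are collinear ∩ EA ⟂ DC]
2. A_y = -3/13  [D, C, A are collinear ∩ EA ⟂ DC]
   → A = (-63/13, -3/13)
3. B_x = -21/13  [B is the centroid of △ACE]
4. B_y = 23/39  [B is the centroid of △ACE]
   → B = (-21/13, 23/39)

A = (-63/13, -3/13)
B = (-21/13, 23/39)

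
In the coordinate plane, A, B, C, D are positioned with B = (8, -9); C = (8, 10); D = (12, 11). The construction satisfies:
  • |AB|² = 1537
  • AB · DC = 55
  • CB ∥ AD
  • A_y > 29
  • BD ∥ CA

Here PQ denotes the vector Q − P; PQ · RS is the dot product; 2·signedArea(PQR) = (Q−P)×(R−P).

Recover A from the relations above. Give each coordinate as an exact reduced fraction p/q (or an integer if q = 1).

A = (12, 30)

1. A_x = 12  [CB ∥ AD ∩ BD ∥ CA]
2. A_y = 30  [CB ∥ AD ∩ BD ∥ CA]
   → A = (12, 30)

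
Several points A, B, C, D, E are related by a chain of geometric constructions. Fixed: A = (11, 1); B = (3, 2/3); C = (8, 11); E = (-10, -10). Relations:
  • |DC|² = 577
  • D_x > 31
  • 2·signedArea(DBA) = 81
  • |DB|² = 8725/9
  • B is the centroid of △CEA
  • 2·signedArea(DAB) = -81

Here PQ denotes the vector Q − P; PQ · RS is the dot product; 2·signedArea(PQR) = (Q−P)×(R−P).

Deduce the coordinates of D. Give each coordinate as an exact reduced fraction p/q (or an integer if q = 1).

D = (32, 12)

1. D_x = 32  [line 1/3·x + -8·y + 256/3 = 0 ∩ |DB|² = 8725/9]
2. D_y = 12  [line 1/3·x + -8·y + 256/3 = 0 ∩ |DB|² = 8725/9]
   → D = (32, 12)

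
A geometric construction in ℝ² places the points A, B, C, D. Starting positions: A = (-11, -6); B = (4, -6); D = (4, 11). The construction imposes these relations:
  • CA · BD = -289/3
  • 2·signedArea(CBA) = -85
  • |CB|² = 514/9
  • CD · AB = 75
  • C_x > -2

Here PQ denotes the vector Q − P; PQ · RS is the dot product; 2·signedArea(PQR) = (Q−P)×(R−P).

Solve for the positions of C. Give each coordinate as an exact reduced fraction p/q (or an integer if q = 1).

1. C_x = -1  [CD · AB = 75 ∩ CA · BD = -289/3]
2. C_y = -1/3  [CD · AB = 75 ∩ CA · BD = -289/3]
   → C = (-1, -1/3)

C = (-1, -1/3)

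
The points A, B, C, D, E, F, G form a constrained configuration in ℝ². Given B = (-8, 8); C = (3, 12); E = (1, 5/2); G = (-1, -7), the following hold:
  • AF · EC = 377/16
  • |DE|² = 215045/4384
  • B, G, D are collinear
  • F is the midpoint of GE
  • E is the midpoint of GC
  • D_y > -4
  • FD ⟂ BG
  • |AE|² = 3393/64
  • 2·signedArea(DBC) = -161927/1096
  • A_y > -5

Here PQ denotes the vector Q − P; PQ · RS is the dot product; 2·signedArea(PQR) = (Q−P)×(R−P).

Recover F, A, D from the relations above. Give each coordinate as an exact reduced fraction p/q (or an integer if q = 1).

1. F_x = 0  [F is the midpoint of GE]
2. F_y = -9/4  [F is the midpoint of GE]
   → F = (0, -9/4)
3. A_x = -1/2  [line -2·x + -19/2·y + -719/16 = 0 ∩ |AE|² = 3393/64]
4. A_y = -37/8  [line -2·x + -19/2·y + -719/16 = 0 ∩ |AE|² = 3393/64]
   → A = (-1/2, -37/8)
5. D_x = -2895/1096  [B, G, D are collinear ∩ FD ⟂ BG]
6. D_y = -3817/1096  [B, G, D are collinear ∩ FD ⟂ BG]
   → D = (-2895/1096, -3817/1096)

A = (-1/2, -37/8)
D = (-2895/1096, -3817/1096)
F = (0, -9/4)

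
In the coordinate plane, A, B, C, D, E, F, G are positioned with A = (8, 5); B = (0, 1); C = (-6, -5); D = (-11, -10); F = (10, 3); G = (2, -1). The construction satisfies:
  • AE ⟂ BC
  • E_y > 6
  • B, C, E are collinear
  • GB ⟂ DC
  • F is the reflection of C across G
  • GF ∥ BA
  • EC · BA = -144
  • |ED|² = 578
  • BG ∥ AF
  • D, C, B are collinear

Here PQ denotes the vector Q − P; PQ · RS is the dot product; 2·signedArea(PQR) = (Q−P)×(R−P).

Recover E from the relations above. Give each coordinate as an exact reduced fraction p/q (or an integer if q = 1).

E = (6, 7)

1. E_x = 6  [B, C, E are collinear ∩ AE ⟂ BC]
2. E_y = 7  [B, C, E are collinear ∩ AE ⟂ BC]
   → E = (6, 7)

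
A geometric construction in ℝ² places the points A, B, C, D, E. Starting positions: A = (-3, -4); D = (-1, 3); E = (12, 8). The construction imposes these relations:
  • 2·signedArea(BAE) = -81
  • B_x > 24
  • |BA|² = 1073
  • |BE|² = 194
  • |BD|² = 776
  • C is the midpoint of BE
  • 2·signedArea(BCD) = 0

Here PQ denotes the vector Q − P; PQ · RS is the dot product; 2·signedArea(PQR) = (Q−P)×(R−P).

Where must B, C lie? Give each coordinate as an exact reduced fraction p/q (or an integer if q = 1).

1. B_x = 25  [line -12·x + 15·y + 105 = 0 ∩ |BD|² = 776]
2. B_y = 13  [line -12·x + 15·y + 105 = 0 ∩ |BD|² = 776]
   → B = (25, 13)
3. C_x = 37/2  [2·signedArea(BCD) = 0 ∩ C is the midpoint of BE]
4. C_y = 21/2  [2·signedArea(BCD) = 0 ∩ C is the midpoint of BE]
   → C = (37/2, 21/2)

B = (25, 13)
C = (37/2, 21/2)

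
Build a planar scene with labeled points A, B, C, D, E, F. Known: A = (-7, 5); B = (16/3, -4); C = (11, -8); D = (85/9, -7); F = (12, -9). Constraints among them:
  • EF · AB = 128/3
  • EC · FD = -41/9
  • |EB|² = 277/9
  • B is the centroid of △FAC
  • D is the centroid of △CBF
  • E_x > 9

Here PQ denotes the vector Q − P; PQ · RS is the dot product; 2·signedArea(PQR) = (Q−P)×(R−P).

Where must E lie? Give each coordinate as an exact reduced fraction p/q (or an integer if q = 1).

E = (10, -7)

1. E_x = 10  [EC · FD = -41/9 ∩ EF · AB = 128/3]
2. E_y = -7  [EC · FD = -41/9 ∩ EF · AB = 128/3]
   → E = (10, -7)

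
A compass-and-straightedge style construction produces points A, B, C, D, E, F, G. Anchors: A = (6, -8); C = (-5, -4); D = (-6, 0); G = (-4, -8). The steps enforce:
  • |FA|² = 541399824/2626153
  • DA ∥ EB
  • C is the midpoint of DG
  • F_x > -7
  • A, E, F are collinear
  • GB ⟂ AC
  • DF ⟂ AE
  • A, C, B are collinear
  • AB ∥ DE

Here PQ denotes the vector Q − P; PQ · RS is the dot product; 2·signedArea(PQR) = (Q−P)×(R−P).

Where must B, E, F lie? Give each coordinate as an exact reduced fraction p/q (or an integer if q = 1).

B = (-388/137, -656/137)
E = (-2032/137, 440/137)
F = (-17446518/2626153, -3139400/2626153)

1. B_x = -388/137  [A, C, B are collinear ∩ GB ⟂ AC]
2. B_y = -656/137  [A, C, B are collinear ∩ GB ⟂ AC]
   → B = (-388/137, -656/137)
3. E_x = -2032/137  [DA ∥ EB ∩ AB ∥ DE]
4. E_y = 440/137  [DA ∥ EB ∩ AB ∥ DE]
   → E = (-2032/137, 440/137)
5. F_x = -17446518/2626153  [A, E, F are collinear ∩ DF ⟂ AE]
6. F_y = -3139400/2626153  [A, E, F are collinear ∩ DF ⟂ AE]
   → F = (-17446518/2626153, -3139400/2626153)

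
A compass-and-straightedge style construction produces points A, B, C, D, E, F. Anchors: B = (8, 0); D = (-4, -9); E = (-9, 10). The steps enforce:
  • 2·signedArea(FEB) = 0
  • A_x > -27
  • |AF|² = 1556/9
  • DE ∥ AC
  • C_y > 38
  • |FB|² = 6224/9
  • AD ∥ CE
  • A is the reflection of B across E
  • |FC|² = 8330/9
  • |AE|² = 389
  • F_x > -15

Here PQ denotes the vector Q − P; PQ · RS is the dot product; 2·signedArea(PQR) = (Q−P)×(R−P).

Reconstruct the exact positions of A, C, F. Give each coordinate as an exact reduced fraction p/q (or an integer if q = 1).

A = (-26, 20)
C = (-31, 39)
F = (-44/3, 40/3)

1. A_x = -26  [A is the reflection of B across E]
2. A_y = 20  [A is the reflection of B across E]
   → A = (-26, 20)
3. C_x = -31  [AD ∥ CE ∩ DE ∥ AC]
4. C_y = 39  [AD ∥ CE ∩ DE ∥ AC]
   → C = (-31, 39)
5. F_x = -44/3  [line 10·x + 17·y + -80 = 0 ∩ |FC|² = 8330/9]
6. F_y = 40/3  [line 10·x + 17·y + -80 = 0 ∩ |FC|² = 8330/9]
   → F = (-44/3, 40/3)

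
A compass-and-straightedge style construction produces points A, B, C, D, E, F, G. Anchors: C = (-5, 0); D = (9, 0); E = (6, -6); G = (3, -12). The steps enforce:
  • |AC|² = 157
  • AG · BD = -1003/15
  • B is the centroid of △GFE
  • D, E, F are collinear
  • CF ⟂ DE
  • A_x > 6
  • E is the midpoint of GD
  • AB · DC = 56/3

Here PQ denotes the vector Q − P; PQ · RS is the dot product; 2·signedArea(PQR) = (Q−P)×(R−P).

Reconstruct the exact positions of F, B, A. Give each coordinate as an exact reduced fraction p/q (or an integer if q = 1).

1. F_x = 31/5  [D, E, F are collinear ∩ CF ⟂ DE]
2. F_y = -28/5  [D, E, F are collinear ∩ CF ⟂ DE]
   → F = (31/5, -28/5)
3. B_x = 76/15  [B is the centroid of △GFE]
4. B_y = -118/15  [B is the centroid of △GFE]
   → B = (76/15, -118/15)
5. A_x = 32/5  [AB · DC = 56/3 ∩ AG · BD = -1003/15]
6. A_y = -26/5  [AB · DC = 56/3 ∩ AG · BD = -1003/15]
   → A = (32/5, -26/5)

A = (32/5, -26/5)
B = (76/15, -118/15)
F = (31/5, -28/5)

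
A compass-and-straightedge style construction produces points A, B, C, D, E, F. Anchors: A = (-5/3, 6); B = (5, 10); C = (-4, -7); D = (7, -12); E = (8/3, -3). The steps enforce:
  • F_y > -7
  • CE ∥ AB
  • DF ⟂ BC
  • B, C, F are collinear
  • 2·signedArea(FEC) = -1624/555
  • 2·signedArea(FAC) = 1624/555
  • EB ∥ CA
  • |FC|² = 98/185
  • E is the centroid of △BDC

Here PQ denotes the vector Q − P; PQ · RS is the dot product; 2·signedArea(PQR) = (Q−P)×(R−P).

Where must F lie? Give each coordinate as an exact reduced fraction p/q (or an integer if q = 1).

F = (-677/185, -1176/185)

1. F_x = -677/185  [B, C, F are collinear ∩ DF ⟂ BC]
2. F_y = -1176/185  [B, C, F are collinear ∩ DF ⟂ BC]
   → F = (-677/185, -1176/185)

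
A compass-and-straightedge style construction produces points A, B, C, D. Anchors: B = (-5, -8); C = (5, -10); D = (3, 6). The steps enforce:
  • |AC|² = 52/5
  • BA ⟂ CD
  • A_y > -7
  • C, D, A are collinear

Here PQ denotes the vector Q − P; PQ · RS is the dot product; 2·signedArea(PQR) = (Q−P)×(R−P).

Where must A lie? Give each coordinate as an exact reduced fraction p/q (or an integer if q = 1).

A = (23/5, -34/5)

1. A_x = 23/5  [C, D, A are collinear ∩ BA ⟂ CD]
2. A_y = -34/5  [C, D, A are collinear ∩ BA ⟂ CD]
   → A = (23/5, -34/5)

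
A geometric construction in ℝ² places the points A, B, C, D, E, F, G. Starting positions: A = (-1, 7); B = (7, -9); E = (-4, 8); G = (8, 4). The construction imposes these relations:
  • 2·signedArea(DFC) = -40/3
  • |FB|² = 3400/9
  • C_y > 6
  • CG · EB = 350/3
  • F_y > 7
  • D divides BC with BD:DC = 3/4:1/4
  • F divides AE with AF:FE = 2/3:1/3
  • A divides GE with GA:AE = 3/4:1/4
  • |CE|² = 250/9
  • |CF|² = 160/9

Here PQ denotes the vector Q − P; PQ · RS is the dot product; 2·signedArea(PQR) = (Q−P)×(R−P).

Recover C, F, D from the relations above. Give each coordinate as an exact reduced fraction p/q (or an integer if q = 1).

C = (1, 19/3)
D = (5/2, 5/2)
F = (-3, 23/3)

1. C_x = 1  [line -11·x + 17·y + -290/3 = 0 ∩ |CE|² = 250/9]
2. C_y = 19/3  [line -11·x + 17·y + -290/3 = 0 ∩ |CE|² = 250/9]
   → C = (1, 19/3)
3. F_x = -3  [F divides AE with AF:FE = 2/3:1/3]
4. F_y = 23/3  [F divides AE with AF:FE = 2/3:1/3]
   → F = (-3, 23/3)
5. D_x = 5/2  [D divides BC with BD:DC = 3/4:1/4]
6. D_y = 5/2  [D divides BC with BD:DC = 3/4:1/4]
   → D = (5/2, 5/2)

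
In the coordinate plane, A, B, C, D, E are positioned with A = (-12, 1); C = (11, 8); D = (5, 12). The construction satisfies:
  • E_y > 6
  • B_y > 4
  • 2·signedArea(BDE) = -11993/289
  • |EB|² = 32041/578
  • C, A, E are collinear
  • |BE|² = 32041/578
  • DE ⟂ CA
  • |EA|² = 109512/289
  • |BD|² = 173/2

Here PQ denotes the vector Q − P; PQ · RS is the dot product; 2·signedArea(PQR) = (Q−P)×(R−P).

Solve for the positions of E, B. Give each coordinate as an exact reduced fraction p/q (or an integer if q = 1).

B = (-1/2, 9/2)
E = (1914/289, 1927/289)

1. E_x = 1914/289  [C, A, E are collinear ∩ DE ⟂ CA]
2. E_y = 1927/289  [C, A, E are collinear ∩ DE ⟂ CA]
   → E = (1914/289, 1927/289)
3. B_x = -1/2  [line 1541/289·x + 469/289·y + -1340/289 = 0 ∩ |EB|² = 32041/578]
4. B_y = 9/2  [line 1541/289·x + 469/289·y + -1340/289 = 0 ∩ |EB|² = 32041/578]
   → B = (-1/2, 9/2)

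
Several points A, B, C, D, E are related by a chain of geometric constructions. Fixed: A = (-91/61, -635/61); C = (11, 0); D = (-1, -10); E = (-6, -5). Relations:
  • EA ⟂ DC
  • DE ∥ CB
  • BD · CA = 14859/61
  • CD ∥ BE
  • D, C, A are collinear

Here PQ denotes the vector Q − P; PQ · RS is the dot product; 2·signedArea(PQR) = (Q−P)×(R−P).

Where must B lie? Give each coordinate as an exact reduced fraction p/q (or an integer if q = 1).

1. B_x = 6  [CD ∥ BE ∩ DE ∥ CB]
2. B_y = 5  [CD ∥ BE ∩ DE ∥ CB]
   → B = (6, 5)

B = (6, 5)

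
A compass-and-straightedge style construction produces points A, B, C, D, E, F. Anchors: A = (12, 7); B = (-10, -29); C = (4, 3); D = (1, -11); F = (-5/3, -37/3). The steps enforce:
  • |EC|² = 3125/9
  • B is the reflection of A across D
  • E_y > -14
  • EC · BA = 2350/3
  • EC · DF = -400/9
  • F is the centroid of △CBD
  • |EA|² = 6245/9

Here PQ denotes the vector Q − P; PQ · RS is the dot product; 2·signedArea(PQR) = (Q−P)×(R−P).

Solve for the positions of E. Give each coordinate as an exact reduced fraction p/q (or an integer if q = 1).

1. E_x = -13/3  [EC · BA = 2350/3 ∩ EC · DF = -400/9]
2. E_y = -41/3  [EC · BA = 2350/3 ∩ EC · DF = -400/9]
   → E = (-13/3, -41/3)

E = (-13/3, -41/3)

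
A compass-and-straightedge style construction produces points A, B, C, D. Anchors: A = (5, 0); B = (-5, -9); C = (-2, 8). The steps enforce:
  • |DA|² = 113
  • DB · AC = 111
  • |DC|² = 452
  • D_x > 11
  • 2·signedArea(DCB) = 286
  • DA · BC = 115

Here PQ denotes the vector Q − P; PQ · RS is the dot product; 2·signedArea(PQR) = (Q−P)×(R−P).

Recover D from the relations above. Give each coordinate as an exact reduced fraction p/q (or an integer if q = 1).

1. D_x = 12  [DB · AC = 111 ∩ DA · BC = 115]
2. D_y = -8  [DB · AC = 111 ∩ DA · BC = 115]
   → D = (12, -8)

D = (12, -8)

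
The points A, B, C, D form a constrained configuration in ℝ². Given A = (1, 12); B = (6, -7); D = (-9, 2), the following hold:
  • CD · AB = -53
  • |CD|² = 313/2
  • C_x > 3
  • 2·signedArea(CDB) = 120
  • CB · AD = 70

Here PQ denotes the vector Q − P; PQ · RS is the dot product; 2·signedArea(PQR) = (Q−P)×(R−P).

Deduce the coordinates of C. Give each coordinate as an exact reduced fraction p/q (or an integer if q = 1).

C = (7/2, 5/2)

1. C_x = 7/2  [CD · AB = -53 ∩ 2·signedArea(CDB) = 120]
2. C_y = 5/2  [CD · AB = -53 ∩ 2·signedArea(CDB) = 120]
   → C = (7/2, 5/2)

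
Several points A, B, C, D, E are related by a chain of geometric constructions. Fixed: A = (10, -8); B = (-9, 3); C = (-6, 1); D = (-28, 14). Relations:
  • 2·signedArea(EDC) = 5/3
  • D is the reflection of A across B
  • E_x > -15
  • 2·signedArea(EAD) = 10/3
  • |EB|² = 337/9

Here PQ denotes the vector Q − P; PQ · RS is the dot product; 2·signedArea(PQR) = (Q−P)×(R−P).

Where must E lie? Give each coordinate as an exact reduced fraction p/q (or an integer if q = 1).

E = (-43/3, 6)

1. E_x = -43/3  [2·signedArea(EDC) = 5/3 ∩ 2·signedArea(EAD) = 10/3]
2. E_y = 6  [2·signedArea(EDC) = 5/3 ∩ 2·signedArea(EAD) = 10/3]
   → E = (-43/3, 6)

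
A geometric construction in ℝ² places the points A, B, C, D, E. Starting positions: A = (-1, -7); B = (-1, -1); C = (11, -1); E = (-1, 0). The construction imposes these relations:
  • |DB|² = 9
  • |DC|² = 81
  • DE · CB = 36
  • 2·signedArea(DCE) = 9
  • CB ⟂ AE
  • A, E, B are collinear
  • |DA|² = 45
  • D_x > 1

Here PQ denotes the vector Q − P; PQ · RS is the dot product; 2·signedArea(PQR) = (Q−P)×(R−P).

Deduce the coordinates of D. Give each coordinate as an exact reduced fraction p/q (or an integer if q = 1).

D = (2, -1)

1. D_x = 2  [2·signedArea(DCE) = 9 ∩ DE · CB = 36]
2. D_y = -1  [2·signedArea(DCE) = 9 ∩ DE · CB = 36]
   → D = (2, -1)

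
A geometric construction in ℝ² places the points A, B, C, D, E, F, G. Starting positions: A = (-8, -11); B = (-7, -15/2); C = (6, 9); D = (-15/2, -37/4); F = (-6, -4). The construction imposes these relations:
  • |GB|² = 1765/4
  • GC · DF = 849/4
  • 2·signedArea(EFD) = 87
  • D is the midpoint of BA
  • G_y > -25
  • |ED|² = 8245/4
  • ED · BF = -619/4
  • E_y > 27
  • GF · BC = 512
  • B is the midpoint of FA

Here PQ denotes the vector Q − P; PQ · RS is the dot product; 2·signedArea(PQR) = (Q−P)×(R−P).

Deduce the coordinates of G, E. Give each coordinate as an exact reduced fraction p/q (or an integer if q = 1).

E = (39/2, 109/4)
G = (-20, -24)

1. G_x = -20  [GC · DF = 849/4 ∩ GF · BC = 512]
2. G_y = -24  [GC · DF = 849/4 ∩ GF · BC = 512]
   → G = (-20, -24)
3. E_x = 39/2  [ED · BF = -619/4 ∩ 2·signedArea(EFD) = 87]
4. E_y = 109/4  [ED · BF = -619/4 ∩ 2·signedArea(EFD) = 87]
   → E = (39/2, 109/4)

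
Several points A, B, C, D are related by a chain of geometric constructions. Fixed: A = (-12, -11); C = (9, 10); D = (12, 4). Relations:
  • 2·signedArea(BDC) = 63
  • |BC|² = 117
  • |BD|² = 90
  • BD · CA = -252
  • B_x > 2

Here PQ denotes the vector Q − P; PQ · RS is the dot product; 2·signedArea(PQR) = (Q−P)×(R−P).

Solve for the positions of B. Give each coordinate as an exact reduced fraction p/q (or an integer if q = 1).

B = (3, 1)

1. B_x = 3  [2·signedArea(BDC) = 63 ∩ BD · CA = -252]
2. B_y = 1  [2·signedArea(BDC) = 63 ∩ BD · CA = -252]
   → B = (3, 1)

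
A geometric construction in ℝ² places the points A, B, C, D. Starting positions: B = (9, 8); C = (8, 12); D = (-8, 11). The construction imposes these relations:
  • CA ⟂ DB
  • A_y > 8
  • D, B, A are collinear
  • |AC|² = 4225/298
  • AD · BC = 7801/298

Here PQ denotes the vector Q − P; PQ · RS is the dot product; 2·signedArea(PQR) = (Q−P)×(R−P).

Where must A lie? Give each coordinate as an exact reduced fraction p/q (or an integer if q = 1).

1. A_x = 2189/298  [D, B, A are collinear ∩ CA ⟂ DB]
2. A_y = 2471/298  [D, B, A are collinear ∩ CA ⟂ DB]
   → A = (2189/298, 2471/298)

A = (2189/298, 2471/298)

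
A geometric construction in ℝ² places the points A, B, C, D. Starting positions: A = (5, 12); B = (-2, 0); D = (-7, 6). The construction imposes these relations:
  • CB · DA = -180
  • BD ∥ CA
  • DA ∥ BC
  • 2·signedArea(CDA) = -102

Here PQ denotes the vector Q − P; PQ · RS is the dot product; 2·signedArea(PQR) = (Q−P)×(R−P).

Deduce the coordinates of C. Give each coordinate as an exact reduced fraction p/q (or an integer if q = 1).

1. C_x = 10  [BD ∥ CA ∩ DA ∥ BC]
2. C_y = 6  [BD ∥ CA ∩ DA ∥ BC]
   → C = (10, 6)

C = (10, 6)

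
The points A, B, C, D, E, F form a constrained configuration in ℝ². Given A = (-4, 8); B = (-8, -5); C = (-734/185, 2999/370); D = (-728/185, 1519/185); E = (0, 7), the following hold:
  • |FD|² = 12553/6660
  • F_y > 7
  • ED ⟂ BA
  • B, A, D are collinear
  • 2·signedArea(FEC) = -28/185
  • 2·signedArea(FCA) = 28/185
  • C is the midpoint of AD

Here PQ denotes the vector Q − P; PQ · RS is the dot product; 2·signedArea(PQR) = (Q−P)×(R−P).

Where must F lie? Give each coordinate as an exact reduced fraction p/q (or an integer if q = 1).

F = (-1462/555, 8627/1110)

1. F_x = -1462/555  [2·signedArea(FEC) = -28/185 ∩ 2·signedArea(FCA) = 28/185]
2. F_y = 8627/1110  [2·signedArea(FEC) = -28/185 ∩ 2·signedArea(FCA) = 28/185]
   → F = (-1462/555, 8627/1110)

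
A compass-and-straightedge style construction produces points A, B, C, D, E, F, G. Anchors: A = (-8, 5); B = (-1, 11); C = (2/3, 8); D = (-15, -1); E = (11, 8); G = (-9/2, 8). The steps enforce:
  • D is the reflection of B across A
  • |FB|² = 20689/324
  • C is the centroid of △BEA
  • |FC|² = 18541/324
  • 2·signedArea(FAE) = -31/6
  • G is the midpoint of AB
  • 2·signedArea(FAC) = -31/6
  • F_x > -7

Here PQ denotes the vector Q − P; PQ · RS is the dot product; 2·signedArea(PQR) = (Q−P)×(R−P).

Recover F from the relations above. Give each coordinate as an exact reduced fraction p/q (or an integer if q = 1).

F = (-113/18, 5)

1. F_x = -113/18  [2·signedArea(FAE) = -31/6 ∩ 2·signedArea(FAC) = -31/6]
2. F_y = 5  [2·signedArea(FAE) = -31/6 ∩ 2·signedArea(FAC) = -31/6]
   → F = (-113/18, 5)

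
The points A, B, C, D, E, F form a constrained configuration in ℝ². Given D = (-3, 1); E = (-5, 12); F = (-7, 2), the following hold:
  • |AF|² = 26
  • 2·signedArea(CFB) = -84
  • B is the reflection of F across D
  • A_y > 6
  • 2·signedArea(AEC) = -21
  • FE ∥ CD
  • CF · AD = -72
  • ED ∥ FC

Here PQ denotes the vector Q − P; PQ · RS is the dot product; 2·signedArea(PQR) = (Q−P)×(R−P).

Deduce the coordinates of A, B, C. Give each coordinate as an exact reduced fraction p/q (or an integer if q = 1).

1. B_x = 1  [B is the reflection of F across D]
2. B_y = 0  [B is the reflection of F across D]
   → B = (1, 0)
3. C_x = -5  [FE ∥ CD ∩ ED ∥ FC]
4. C_y = -9  [FE ∥ CD ∩ ED ∥ FC]
   → C = (-5, -9)
5. A_x = -6  [2·signedArea(AEC) = -21 ∩ CF · AD = -72]
6. A_y = 7  [2·signedArea(AEC) = -21 ∩ CF · AD = -72]
   → A = (-6, 7)

A = (-6, 7)
B = (1, 0)
C = (-5, -9)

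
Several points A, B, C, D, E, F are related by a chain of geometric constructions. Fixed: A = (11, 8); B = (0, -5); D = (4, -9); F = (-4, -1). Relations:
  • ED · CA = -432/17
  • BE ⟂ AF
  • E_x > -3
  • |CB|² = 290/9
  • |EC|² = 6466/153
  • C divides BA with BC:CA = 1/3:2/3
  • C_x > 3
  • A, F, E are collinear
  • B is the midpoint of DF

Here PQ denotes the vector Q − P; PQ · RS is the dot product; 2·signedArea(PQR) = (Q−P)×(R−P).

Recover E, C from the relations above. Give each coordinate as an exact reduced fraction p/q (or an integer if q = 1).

1. E_x = -48/17  [A, F, E are collinear ∩ BE ⟂ AF]
2. E_y = -5/17  [A, F, E are collinear ∩ BE ⟂ AF]
   → E = (-48/17, -5/17)
3. C_x = 11/3  [C divides BA with BC:CA = 1/3:2/3]
4. C_y = -2/3  [C divides BA with BC:CA = 1/3:2/3]
   → C = (11/3, -2/3)

C = (11/3, -2/3)
E = (-48/17, -5/17)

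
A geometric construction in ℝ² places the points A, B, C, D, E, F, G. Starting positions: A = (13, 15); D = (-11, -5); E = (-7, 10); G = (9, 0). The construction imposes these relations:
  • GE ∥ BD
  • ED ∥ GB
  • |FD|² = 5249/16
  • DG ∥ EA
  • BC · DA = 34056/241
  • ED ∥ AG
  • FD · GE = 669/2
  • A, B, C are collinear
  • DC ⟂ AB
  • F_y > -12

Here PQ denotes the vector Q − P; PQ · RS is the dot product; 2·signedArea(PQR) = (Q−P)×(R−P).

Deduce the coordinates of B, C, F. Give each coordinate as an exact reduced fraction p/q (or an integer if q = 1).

B = (5, -15)
C = (1549/241, -2325/241)
F = (6, -45/4)

1. B_x = 5  [GE ∥ BD ∩ ED ∥ GB]
2. B_y = -15  [GE ∥ BD ∩ ED ∥ GB]
   → B = (5, -15)
3. C_x = 1549/241  [A, B, C are collinear ∩ DC ⟂ AB]
4. C_y = -2325/241  [A, B, C are collinear ∩ DC ⟂ AB]
   → C = (1549/241, -2325/241)
5. F_x = 6  [line 16·x + -10·y + -417/2 = 0 ∩ |FD|² = 5249/16]
6. F_y = -45/4  [line 16·x + -10·y + -417/2 = 0 ∩ |FD|² = 5249/16]
   → F = (6, -45/4)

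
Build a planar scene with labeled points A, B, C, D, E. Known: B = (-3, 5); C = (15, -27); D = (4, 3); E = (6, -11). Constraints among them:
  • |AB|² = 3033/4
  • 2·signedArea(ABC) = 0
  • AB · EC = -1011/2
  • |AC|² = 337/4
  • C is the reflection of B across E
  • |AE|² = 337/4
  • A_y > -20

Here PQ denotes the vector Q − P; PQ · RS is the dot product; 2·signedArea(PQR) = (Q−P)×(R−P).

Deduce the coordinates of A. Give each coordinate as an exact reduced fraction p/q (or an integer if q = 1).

A = (21/2, -19)

1. A_x = 21/2  [2·signedArea(ABC) = 0 ∩ AB · EC = -1011/2]
2. A_y = -19  [2·signedArea(ABC) = 0 ∩ AB · EC = -1011/2]
   → A = (21/2, -19)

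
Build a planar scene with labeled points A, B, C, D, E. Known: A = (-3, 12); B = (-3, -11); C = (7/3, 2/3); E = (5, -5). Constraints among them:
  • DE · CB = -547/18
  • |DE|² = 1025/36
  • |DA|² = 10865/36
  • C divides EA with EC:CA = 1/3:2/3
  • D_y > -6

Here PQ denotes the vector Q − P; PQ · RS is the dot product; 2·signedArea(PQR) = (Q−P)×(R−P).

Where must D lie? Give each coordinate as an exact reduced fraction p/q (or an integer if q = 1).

D = (-1/3, -31/6)

1. D_x = -1/3  [line 16/3·x + 35/3·y + 1117/18 = 0 ∩ |DE|² = 1025/36]
2. D_y = -31/6  [line 16/3·x + 35/3·y + 1117/18 = 0 ∩ |DE|² = 1025/36]
   → D = (-1/3, -31/6)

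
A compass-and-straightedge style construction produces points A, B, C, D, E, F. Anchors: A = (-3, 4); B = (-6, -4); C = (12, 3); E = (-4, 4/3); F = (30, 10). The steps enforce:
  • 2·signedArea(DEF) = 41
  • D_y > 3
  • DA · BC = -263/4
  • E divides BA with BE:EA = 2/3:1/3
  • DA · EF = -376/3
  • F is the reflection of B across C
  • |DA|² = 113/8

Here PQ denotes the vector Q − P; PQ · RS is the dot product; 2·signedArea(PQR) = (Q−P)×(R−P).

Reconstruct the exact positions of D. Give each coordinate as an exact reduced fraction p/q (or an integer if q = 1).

D = (3/4, 15/4)

1. D_x = 3/4  [2·signedArea(DEF) = 41 ∩ DA · EF = -376/3]
2. D_y = 15/4  [2·signedArea(DEF) = 41 ∩ DA · EF = -376/3]
   → D = (3/4, 15/4)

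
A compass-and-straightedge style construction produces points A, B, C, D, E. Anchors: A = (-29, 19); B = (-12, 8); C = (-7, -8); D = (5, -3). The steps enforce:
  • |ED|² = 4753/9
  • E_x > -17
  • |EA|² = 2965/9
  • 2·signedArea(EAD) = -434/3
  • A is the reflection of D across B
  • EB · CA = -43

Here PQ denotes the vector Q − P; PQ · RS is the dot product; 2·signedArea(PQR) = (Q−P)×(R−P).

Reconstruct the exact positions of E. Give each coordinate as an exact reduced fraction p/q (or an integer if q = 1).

1. E_x = -16  [2·signedArea(EAD) = -434/3 ∩ EB · CA = -43]
2. E_y = 19/3  [2·signedArea(EAD) = -434/3 ∩ EB · CA = -43]
   → E = (-16, 19/3)

E = (-16, 19/3)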